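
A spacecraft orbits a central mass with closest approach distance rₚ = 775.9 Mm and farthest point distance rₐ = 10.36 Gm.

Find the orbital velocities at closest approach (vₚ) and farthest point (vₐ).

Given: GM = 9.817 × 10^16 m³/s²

Convert to SI: rₚ = 775.9 Mm = 7.759e+08 m; rₐ = 10.36 Gm = 1.036e+10 m.
Use the vis-viva equation v² = GM(2/r − 1/a) with a = (rₚ + rₐ)/2 = (7.759e+08 + 1.036e+10)/2 = 5.56795e+09 m.
vₚ = √(GM · (2/rₚ − 1/a)) = √(9.817e+16 · (2/7.759e+08 − 1/5.56795e+09)) m/s ≈ 1.534e+04 m/s = 15.34 km/s.
vₐ = √(GM · (2/rₐ − 1/a)) = √(9.817e+16 · (2/1.036e+10 − 1/5.56795e+09)) m/s ≈ 1149 m/s = 1.149 km/s.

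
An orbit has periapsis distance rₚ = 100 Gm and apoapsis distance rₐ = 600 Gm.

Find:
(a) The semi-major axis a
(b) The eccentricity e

Convert to SI: rₚ = 100 Gm = 1e+11 m; rₐ = 600 Gm = 6e+11 m.
(a) a = (rₚ + rₐ) / 2 = (1e+11 + 6e+11) / 2 ≈ 3.5e+11 m = 350 Gm.
(b) e = (rₐ − rₚ) / (rₐ + rₚ) = (6e+11 − 1e+11) / (6e+11 + 1e+11) ≈ 0.7143.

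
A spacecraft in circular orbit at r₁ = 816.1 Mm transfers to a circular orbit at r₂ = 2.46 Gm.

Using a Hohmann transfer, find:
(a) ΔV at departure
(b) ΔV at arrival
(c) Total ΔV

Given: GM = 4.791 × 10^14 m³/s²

Convert to SI: r₁ = 816.1 Mm = 8.161e+08 m; r₂ = 2.46 Gm = 2.46e+09 m.
Transfer semi-major axis: a_t = (r₁ + r₂)/2 = (8.161e+08 + 2.46e+09)/2 = 1.63805e+09 m.
Circular speeds: v₁ = √(GM/r₁) = 766.199 m/s, v₂ = √(GM/r₂) = 441.312 m/s.
Transfer speeds (vis-viva v² = GM(2/r − 1/a_t)): v₁ᵗ = 938.956 m/s, v₂ᵗ = 311.497 m/s.
(a) ΔV₁ = |v₁ᵗ − v₁| ≈ 172.8 m/s = 172.8 m/s.
(b) ΔV₂ = |v₂ − v₂ᵗ| ≈ 129.8 m/s = 129.8 m/s.
(c) ΔV_total = ΔV₁ + ΔV₂ ≈ 302.6 m/s = 302.6 m/s.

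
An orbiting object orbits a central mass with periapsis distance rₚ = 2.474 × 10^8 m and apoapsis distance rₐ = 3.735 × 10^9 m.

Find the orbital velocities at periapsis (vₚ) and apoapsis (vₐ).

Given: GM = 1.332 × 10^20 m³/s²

Use the vis-viva equation v² = GM(2/r − 1/a) with a = (rₚ + rₐ)/2 = (2.474e+08 + 3.735e+09)/2 = 1.9912e+09 m.
vₚ = √(GM · (2/rₚ − 1/a)) = √(1.332e+20 · (2/2.474e+08 − 1/1.9912e+09)) m/s ≈ 1.005e+06 m/s = 1005 km/s.
vₐ = √(GM · (2/rₐ − 1/a)) = √(1.332e+20 · (2/3.735e+09 − 1/1.9912e+09)) m/s ≈ 6.657e+04 m/s = 66.57 km/s.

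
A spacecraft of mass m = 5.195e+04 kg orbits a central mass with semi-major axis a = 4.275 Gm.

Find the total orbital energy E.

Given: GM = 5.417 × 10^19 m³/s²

Convert to SI: a = 4.275 Gm = 4.275e+09 m.
E = −GMm / (2a).
E = −5.417e+19 · 5.195e+04 / (2 · 4.275e+09) J ≈ -3.291e+14 J = -329.1 TJ.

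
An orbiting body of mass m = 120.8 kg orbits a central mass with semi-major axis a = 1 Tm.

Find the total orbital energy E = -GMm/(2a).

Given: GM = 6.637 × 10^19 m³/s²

Convert to SI: a = 1 Tm = 1e+12 m.
E = −GMm / (2a).
E = −6.637e+19 · 120.8 / (2 · 1e+12) J ≈ -4.009e+09 J = -4.009 GJ.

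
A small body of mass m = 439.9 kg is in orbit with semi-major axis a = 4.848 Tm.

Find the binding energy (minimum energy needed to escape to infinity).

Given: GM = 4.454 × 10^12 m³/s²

Convert to SI: a = 4.848 Tm = 4.848e+12 m.
Total orbital energy is E = −GMm/(2a); binding energy is E_bind = −E = GMm/(2a).
E_bind = 4.454e+12 · 439.9 / (2 · 4.848e+12) J ≈ 202.1 J = 202.1 J.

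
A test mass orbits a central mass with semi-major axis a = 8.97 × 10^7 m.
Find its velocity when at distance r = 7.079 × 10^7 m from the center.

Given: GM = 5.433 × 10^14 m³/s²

Vis-viva: v = √(GM · (2/r − 1/a)).
2/r − 1/a = 2/7.079e+07 − 1/8.97e+07 = 1.71043e-08 m⁻¹.
v = √(5.433e+14 · 1.71043e-08) m/s ≈ 3048 m/s = 3.048 km/s.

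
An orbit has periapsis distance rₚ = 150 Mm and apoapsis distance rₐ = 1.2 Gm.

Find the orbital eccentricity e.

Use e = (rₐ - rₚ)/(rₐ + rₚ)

Convert to SI: rₚ = 150 Mm = 1.5e+08 m; rₐ = 1.2 Gm = 1.2e+09 m.
e = (rₐ − rₚ) / (rₐ + rₚ).
e = (1.2e+09 − 1.5e+08) / (1.2e+09 + 1.5e+08) = 1.05e+09 / 1.35e+09 ≈ 0.7778.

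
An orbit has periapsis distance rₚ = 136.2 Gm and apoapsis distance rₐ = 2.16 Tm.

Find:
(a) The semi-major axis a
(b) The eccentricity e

Convert to SI: rₚ = 136.2 Gm = 1.362e+11 m; rₐ = 2.16 Tm = 2.16e+12 m.
(a) a = (rₚ + rₐ) / 2 = (1.362e+11 + 2.16e+12) / 2 ≈ 1.148e+12 m = 1.148 Tm.
(b) e = (rₐ − rₚ) / (rₐ + rₚ) = (2.16e+12 − 1.362e+11) / (2.16e+12 + 1.362e+11) ≈ 0.8814.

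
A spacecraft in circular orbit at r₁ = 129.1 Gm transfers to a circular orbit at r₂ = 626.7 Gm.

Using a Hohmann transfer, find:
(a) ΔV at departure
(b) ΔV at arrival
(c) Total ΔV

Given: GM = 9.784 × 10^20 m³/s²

Convert to SI: r₁ = 129.1 Gm = 1.291e+11 m; r₂ = 626.7 Gm = 6.267e+11 m.
Transfer semi-major axis: a_t = (r₁ + r₂)/2 = (1.291e+11 + 6.267e+11)/2 = 3.779e+11 m.
Circular speeds: v₁ = √(GM/r₁) = 87055.3 m/s, v₂ = √(GM/r₂) = 39511.9 m/s.
Transfer speeds (vis-viva v² = GM(2/r − 1/a_t)): v₁ᵗ = 112108 m/s, v₂ᵗ = 23094.2 m/s.
(a) ΔV₁ = |v₁ᵗ − v₁| ≈ 2.505e+04 m/s = 25.05 km/s.
(b) ΔV₂ = |v₂ − v₂ᵗ| ≈ 1.642e+04 m/s = 16.42 km/s.
(c) ΔV_total = ΔV₁ + ΔV₂ ≈ 4.147e+04 m/s = 41.47 km/s.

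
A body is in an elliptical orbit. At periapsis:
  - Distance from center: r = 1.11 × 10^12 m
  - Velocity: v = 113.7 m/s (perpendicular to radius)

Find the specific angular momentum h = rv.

With v perpendicular to r, h = r · v.
h = 1.11e+12 · 113.7 m²/s ≈ 1.262e+14 m²/s.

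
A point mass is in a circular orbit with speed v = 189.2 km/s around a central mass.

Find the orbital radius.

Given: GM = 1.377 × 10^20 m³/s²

Convert to SI: v = 189.2 km/s = 189200 m/s.
For a circular orbit, v² = GM / r, so r = GM / v².
r = 1.377e+20 / (189200)² m ≈ 3.847e+09 m = 3.847 Gm.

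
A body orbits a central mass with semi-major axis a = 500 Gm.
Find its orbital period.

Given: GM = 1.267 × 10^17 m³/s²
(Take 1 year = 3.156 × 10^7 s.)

Convert to SI: a = 500 Gm = 5e+11 m.
Kepler's third law: T = 2π √(a³ / GM).
Substituting a = 5e+11 m and GM = 1.267e+17 m³/s²:
T = 2π √((5e+11)³ / 1.267e+17) s
T ≈ 6.241e+09 s = 197.7 years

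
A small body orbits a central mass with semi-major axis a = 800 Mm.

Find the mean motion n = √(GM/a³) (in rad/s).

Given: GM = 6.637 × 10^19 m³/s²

Convert to SI: a = 800 Mm = 8e+08 m.
n = √(GM / a³).
n = √(6.637e+19 / (8e+08)³) rad/s ≈ 0.00036 rad/s.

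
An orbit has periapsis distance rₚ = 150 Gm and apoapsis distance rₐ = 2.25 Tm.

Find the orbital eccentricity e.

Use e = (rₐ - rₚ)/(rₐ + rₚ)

Convert to SI: rₚ = 150 Gm = 1.5e+11 m; rₐ = 2.25 Tm = 2.25e+12 m.
e = (rₐ − rₚ) / (rₐ + rₚ).
e = (2.25e+12 − 1.5e+11) / (2.25e+12 + 1.5e+11) = 2.1e+12 / 2.4e+12 ≈ 0.875.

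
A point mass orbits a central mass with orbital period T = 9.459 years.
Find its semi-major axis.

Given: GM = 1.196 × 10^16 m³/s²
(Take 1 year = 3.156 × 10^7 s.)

Convert to SI: T = 9.459 years = 2.98526e+08 s.
Invert Kepler's third law: a = (GM · T² / (4π²))^(1/3).
Substituting T = 2.98526e+08 s and GM = 1.196e+16 m³/s²:
a = (1.196e+16 · (2.98526e+08)² / (4π²))^(1/3) m
a ≈ 3e+10 m = 30 Gm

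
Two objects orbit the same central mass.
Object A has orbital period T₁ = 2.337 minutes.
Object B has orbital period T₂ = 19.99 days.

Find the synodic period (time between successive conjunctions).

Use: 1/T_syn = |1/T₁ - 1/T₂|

Convert to SI: T₁ = 2.337 minutes = 140.22 s; T₂ = 19.99 days = 1.72714e+06 s.
T_syn = |T₁ · T₂ / (T₁ − T₂)|.
T_syn = |140.22 · 1.72714e+06 / (140.22 − 1.72714e+06)| s ≈ 140.2 s = 2.337 minutes.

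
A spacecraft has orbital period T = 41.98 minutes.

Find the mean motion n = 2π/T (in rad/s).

Convert to SI: T = 41.98 minutes = 2518.8 s.
n = 2π / T.
n = 2π / 2518.8 s ≈ 0.002495 rad/s.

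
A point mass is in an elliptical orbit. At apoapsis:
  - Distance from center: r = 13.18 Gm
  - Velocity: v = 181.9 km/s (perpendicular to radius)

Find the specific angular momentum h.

Convert to SI: r = 13.18 Gm = 1.318e+10 m; v = 181.9 km/s = 181900 m/s.
With v perpendicular to r, h = r · v.
h = 1.318e+10 · 181900 m²/s ≈ 2.397e+15 m²/s.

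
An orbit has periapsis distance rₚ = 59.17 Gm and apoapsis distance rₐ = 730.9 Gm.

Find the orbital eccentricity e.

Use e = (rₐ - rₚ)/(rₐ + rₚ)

Convert to SI: rₚ = 59.17 Gm = 5.917e+10 m; rₐ = 730.9 Gm = 7.309e+11 m.
e = (rₐ − rₚ) / (rₐ + rₚ).
e = (7.309e+11 − 5.917e+10) / (7.309e+11 + 5.917e+10) = 6.7173e+11 / 7.9007e+11 ≈ 0.8502.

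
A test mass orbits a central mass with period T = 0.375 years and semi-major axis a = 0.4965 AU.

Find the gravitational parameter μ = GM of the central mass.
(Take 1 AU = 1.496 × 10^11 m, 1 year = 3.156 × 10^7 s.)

Convert to SI: T = 0.375 years = 1.1835e+07 s; a = 0.4965 AU = 7.42764e+10 m.
GM = 4π² · a³ / T².
GM = 4π² · (7.42764e+10)³ / (1.1835e+07)² m³/s² ≈ 1.155e+20 m³/s² = 1.155 × 10^20 m³/s².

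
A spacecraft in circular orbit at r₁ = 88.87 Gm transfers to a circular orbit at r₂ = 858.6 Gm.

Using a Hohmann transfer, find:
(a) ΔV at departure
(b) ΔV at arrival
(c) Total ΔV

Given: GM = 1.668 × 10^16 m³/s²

Convert to SI: r₁ = 88.87 Gm = 8.887e+10 m; r₂ = 858.6 Gm = 8.586e+11 m.
Transfer semi-major axis: a_t = (r₁ + r₂)/2 = (8.887e+10 + 8.586e+11)/2 = 4.73735e+11 m.
Circular speeds: v₁ = √(GM/r₁) = 433.232 m/s, v₂ = √(GM/r₂) = 139.381 m/s.
Transfer speeds (vis-viva v² = GM(2/r − 1/a_t)): v₁ᵗ = 583.241 m/s, v₂ᵗ = 60.3688 m/s.
(a) ΔV₁ = |v₁ᵗ − v₁| ≈ 150 m/s = 150 m/s.
(b) ΔV₂ = |v₂ − v₂ᵗ| ≈ 79.01 m/s = 79.01 m/s.
(c) ΔV_total = ΔV₁ + ΔV₂ ≈ 229 m/s = 229 m/s.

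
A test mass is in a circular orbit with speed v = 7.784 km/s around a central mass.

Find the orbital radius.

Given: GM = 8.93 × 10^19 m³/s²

Convert to SI: v = 7.784 km/s = 7784 m/s.
For a circular orbit, v² = GM / r, so r = GM / v².
r = 8.93e+19 / (7784)² m ≈ 1.474e+12 m = 1.474 Tm.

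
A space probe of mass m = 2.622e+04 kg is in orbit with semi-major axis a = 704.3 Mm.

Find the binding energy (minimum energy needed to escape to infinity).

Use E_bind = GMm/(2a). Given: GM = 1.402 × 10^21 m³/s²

Convert to SI: a = 704.3 Mm = 7.043e+08 m.
Total orbital energy is E = −GMm/(2a); binding energy is E_bind = −E = GMm/(2a).
E_bind = 1.402e+21 · 2.622e+04 / (2 · 7.043e+08) J ≈ 2.61e+16 J = 26.1 PJ.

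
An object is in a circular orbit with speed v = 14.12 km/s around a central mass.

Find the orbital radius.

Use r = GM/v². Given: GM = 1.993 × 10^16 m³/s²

Convert to SI: v = 14.12 km/s = 14120 m/s.
For a circular orbit, v² = GM / r, so r = GM / v².
r = 1.993e+16 / (14120)² m ≈ 9.996e+07 m = 99.96 Mm.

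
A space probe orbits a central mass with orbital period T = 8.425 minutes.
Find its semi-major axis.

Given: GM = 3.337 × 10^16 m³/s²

Convert to SI: T = 8.425 minutes = 505.5 s.
Invert Kepler's third law: a = (GM · T² / (4π²))^(1/3).
Substituting T = 505.5 s and GM = 3.337e+16 m³/s²:
a = (3.337e+16 · (505.5)² / (4π²))^(1/3) m
a ≈ 6e+06 m = 6 Mm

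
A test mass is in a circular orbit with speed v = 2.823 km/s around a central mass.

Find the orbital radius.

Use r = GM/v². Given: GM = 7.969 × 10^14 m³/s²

Convert to SI: v = 2.823 km/s = 2823 m/s.
For a circular orbit, v² = GM / r, so r = GM / v².
r = 7.969e+14 / (2823)² m ≈ 1e+08 m = 100 Mm.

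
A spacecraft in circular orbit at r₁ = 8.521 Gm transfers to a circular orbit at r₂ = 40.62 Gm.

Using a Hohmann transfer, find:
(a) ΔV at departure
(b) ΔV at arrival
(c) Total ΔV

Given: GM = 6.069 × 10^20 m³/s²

Convert to SI: r₁ = 8.521 Gm = 8.521e+09 m; r₂ = 40.62 Gm = 4.062e+10 m.
Transfer semi-major axis: a_t = (r₁ + r₂)/2 = (8.521e+09 + 4.062e+10)/2 = 2.45705e+10 m.
Circular speeds: v₁ = √(GM/r₁) = 266878 m/s, v₂ = √(GM/r₂) = 122233 m/s.
Transfer speeds (vis-viva v² = GM(2/r − 1/a_t)): v₁ᵗ = 343144 m/s, v₂ᵗ = 71982.5 m/s.
(a) ΔV₁ = |v₁ᵗ − v₁| ≈ 7.627e+04 m/s = 76.27 km/s.
(b) ΔV₂ = |v₂ − v₂ᵗ| ≈ 5.025e+04 m/s = 50.25 km/s.
(c) ΔV_total = ΔV₁ + ΔV₂ ≈ 1.265e+05 m/s = 126.5 km/s.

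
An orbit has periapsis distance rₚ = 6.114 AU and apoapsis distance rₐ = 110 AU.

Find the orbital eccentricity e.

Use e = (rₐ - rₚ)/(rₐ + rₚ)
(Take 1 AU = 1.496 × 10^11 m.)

Convert to SI: rₚ = 6.114 AU = 9.14654e+11 m; rₐ = 110 AU = 1.6456e+13 m.
e = (rₐ − rₚ) / (rₐ + rₚ).
e = (1.6456e+13 − 9.14654e+11) / (1.6456e+13 + 9.14654e+11) = 1.55413e+13 / 1.73707e+13 ≈ 0.8947.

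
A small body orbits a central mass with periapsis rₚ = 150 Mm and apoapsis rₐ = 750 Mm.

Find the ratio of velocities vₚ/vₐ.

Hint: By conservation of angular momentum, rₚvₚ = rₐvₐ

Convert to SI: rₚ = 150 Mm = 1.5e+08 m; rₐ = 750 Mm = 7.5e+08 m.
Conservation of angular momentum gives rₚvₚ = rₐvₐ, so vₚ/vₐ = rₐ/rₚ.
vₚ/vₐ = 7.5e+08 / 1.5e+08 ≈ 5.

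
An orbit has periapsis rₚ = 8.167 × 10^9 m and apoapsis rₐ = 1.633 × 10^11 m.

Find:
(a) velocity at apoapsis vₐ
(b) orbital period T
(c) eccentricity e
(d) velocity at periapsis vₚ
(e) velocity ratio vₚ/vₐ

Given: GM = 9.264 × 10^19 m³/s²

(a) With a = (rₚ + rₐ)/2 = 8.57335e+10 m, vₐ = √(GM (2/rₐ − 1/a)) = √(9.264e+19 · (2/1.633e+11 − 1/8.57335e+10)) m/s ≈ 7351 m/s
(b) With a = (rₚ + rₐ)/2 = 8.57335e+10 m, T = 2π √(a³/GM) = 2π √((8.57335e+10)³/9.264e+19) s ≈ 1.639e+07 s
(c) e = (rₐ − rₚ)/(rₐ + rₚ) = (1.633e+11 − 8.167e+09)/(1.633e+11 + 8.167e+09) ≈ 0.9047
(d) With a = (rₚ + rₐ)/2 = 8.57335e+10 m, vₚ = √(GM (2/rₚ − 1/a)) = √(9.264e+19 · (2/8.167e+09 − 1/8.57335e+10)) m/s ≈ 1.47e+05 m/s
(e) Conservation of angular momentum (rₚvₚ = rₐvₐ) gives vₚ/vₐ = rₐ/rₚ = 1.633e+11/8.167e+09 ≈ 20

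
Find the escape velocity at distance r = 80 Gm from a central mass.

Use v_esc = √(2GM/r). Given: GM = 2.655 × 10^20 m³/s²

Convert to SI: r = 80 Gm = 8e+10 m.
Escape velocity comes from setting total energy to zero: ½v² − GM/r = 0 ⇒ v_esc = √(2GM / r).
v_esc = √(2 · 2.655e+20 / 8e+10) m/s ≈ 8.147e+04 m/s = 81.47 km/s.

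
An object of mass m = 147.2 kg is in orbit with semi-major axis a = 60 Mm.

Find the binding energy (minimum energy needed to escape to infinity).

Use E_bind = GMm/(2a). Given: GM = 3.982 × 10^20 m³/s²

Convert to SI: a = 60 Mm = 6e+07 m.
Total orbital energy is E = −GMm/(2a); binding energy is E_bind = −E = GMm/(2a).
E_bind = 3.982e+20 · 147.2 / (2 · 6e+07) J ≈ 4.885e+14 J = 488.5 TJ.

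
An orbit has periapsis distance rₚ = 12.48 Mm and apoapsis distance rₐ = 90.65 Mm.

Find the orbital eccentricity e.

Convert to SI: rₚ = 12.48 Mm = 1.248e+07 m; rₐ = 90.65 Mm = 9.065e+07 m.
e = (rₐ − rₚ) / (rₐ + rₚ).
e = (9.065e+07 − 1.248e+07) / (9.065e+07 + 1.248e+07) = 7.817e+07 / 1.0313e+08 ≈ 0.758.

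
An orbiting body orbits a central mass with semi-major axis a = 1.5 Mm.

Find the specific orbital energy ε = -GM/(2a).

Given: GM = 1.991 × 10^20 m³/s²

Convert to SI: a = 1.5 Mm = 1.5e+06 m.
ε = −GM / (2a).
ε = −1.991e+20 / (2 · 1.5e+06) J/kg ≈ -6.637e+13 J/kg = -6.637e+04 GJ/kg.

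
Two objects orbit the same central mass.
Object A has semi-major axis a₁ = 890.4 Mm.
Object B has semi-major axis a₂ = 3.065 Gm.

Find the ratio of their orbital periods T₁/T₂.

Convert to SI: a₁ = 890.4 Mm = 8.904e+08 m; a₂ = 3.065 Gm = 3.065e+09 m.
From Kepler's third law, (T₁/T₂)² = (a₁/a₂)³, so T₁/T₂ = (a₁/a₂)^(3/2).
a₁/a₂ = 8.904e+08 / 3.065e+09 = 0.290506.
T₁/T₂ = (0.290506)^(3/2) ≈ 0.1566.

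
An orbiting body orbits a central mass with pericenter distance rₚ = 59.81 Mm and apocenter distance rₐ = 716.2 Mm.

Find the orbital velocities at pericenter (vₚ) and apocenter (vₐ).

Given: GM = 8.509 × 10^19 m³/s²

Convert to SI: rₚ = 59.81 Mm = 5.981e+07 m; rₐ = 716.2 Mm = 7.162e+08 m.
Use the vis-viva equation v² = GM(2/r − 1/a) with a = (rₚ + rₐ)/2 = (5.981e+07 + 7.162e+08)/2 = 3.88005e+08 m.
vₚ = √(GM · (2/rₚ − 1/a)) = √(8.509e+19 · (2/5.981e+07 − 1/3.88005e+08)) m/s ≈ 1.621e+06 m/s = 1621 km/s.
vₐ = √(GM · (2/rₐ − 1/a)) = √(8.509e+19 · (2/7.162e+08 − 1/3.88005e+08)) m/s ≈ 1.353e+05 m/s = 135.3 km/s.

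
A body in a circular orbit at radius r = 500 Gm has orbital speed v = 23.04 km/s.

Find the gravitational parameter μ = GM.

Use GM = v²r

Convert to SI: r = 500 Gm = 5e+11 m; v = 23.04 km/s = 23040 m/s.
For a circular orbit v² = GM/r, so GM = v² · r.
GM = (23040)² · 5e+11 m³/s² ≈ 2.654e+20 m³/s² = 2.654 × 10^20 m³/s².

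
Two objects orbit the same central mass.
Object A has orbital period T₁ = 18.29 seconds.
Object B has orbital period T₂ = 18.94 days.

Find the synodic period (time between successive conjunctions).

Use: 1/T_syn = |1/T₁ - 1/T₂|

Convert to SI: T₂ = 18.94 days = 1.63642e+06 s.
T_syn = |T₁ · T₂ / (T₁ − T₂)|.
T_syn = |18.29 · 1.63642e+06 / (18.29 − 1.63642e+06)| s ≈ 18.29 s = 18.29 seconds.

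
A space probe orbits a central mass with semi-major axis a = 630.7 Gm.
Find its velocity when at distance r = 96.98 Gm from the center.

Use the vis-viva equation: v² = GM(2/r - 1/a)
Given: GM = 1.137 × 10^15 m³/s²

Convert to SI: a = 630.7 Gm = 6.307e+11 m; r = 96.98 Gm = 9.698e+10 m.
Vis-viva: v = √(GM · (2/r − 1/a)).
2/r − 1/a = 2/9.698e+10 − 1/6.307e+11 = 1.90373e-11 m⁻¹.
v = √(1.137e+15 · 1.90373e-11) m/s ≈ 147.1 m/s = 147.1 m/s.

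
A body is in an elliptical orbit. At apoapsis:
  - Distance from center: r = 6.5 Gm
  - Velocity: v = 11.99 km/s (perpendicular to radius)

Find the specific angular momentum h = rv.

Convert to SI: r = 6.5 Gm = 6.5e+09 m; v = 11.99 km/s = 11990 m/s.
With v perpendicular to r, h = r · v.
h = 6.5e+09 · 11990 m²/s ≈ 7.794e+13 m²/s.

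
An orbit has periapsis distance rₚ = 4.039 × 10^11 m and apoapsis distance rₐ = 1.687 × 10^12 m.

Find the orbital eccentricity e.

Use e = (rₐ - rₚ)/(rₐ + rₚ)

e = (rₐ − rₚ) / (rₐ + rₚ).
e = (1.687e+12 − 4.039e+11) / (1.687e+12 + 4.039e+11) = 1.2831e+12 / 2.0909e+12 ≈ 0.6137.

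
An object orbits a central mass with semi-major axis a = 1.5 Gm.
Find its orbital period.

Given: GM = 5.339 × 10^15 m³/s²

Convert to SI: a = 1.5 Gm = 1.5e+09 m.
Kepler's third law: T = 2π √(a³ / GM).
Substituting a = 1.5e+09 m and GM = 5.339e+15 m³/s²:
T = 2π √((1.5e+09)³ / 5.339e+15) s
T ≈ 4.996e+06 s = 57.82 days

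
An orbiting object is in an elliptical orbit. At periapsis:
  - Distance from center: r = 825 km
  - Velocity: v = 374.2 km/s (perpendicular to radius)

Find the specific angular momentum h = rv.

Convert to SI: r = 825 km = 825000 m; v = 374.2 km/s = 374200 m/s.
With v perpendicular to r, h = r · v.
h = 825000 · 374200 m²/s ≈ 3.087e+11 m²/s.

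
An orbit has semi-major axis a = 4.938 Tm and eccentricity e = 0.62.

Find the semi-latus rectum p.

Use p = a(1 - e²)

Convert to SI: a = 4.938 Tm = 4.938e+12 m.
p = a (1 − e²).
p = 4.938e+12 · (1 − (0.62)²) = 4.938e+12 · 0.6156 ≈ 3.04e+12 m = 3.04 Tm.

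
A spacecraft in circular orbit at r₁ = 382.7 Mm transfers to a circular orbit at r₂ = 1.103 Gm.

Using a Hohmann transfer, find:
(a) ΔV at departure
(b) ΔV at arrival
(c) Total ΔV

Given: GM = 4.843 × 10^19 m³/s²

Convert to SI: r₁ = 382.7 Mm = 3.827e+08 m; r₂ = 1.103 Gm = 1.103e+09 m.
Transfer semi-major axis: a_t = (r₁ + r₂)/2 = (3.827e+08 + 1.103e+09)/2 = 7.4285e+08 m.
Circular speeds: v₁ = √(GM/r₁) = 355736 m/s, v₂ = √(GM/r₂) = 209541 m/s.
Transfer speeds (vis-viva v² = GM(2/r − 1/a_t)): v₁ᵗ = 433476 m/s, v₂ᵗ = 150400 m/s.
(a) ΔV₁ = |v₁ᵗ − v₁| ≈ 7.774e+04 m/s = 77.74 km/s.
(b) ΔV₂ = |v₂ − v₂ᵗ| ≈ 5.914e+04 m/s = 59.14 km/s.
(c) ΔV_total = ΔV₁ + ΔV₂ ≈ 1.369e+05 m/s = 136.9 km/s.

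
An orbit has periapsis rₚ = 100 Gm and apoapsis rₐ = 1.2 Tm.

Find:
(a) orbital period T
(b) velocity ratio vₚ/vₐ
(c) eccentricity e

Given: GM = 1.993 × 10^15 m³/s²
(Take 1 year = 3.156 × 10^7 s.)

Convert to SI: rₚ = 100 Gm = 1e+11 m; rₐ = 1.2 Tm = 1.2e+12 m.
(a) With a = (rₚ + rₐ)/2 = 6.5e+11 m, T = 2π √(a³/GM) = 2π √((6.5e+11)³/1.993e+15) s ≈ 7.376e+10 s
(b) Conservation of angular momentum (rₚvₚ = rₐvₐ) gives vₚ/vₐ = rₐ/rₚ = 1.2e+12/1e+11 ≈ 12
(c) e = (rₐ − rₚ)/(rₐ + rₚ) = (1.2e+12 − 1e+11)/(1.2e+12 + 1e+11) ≈ 0.8462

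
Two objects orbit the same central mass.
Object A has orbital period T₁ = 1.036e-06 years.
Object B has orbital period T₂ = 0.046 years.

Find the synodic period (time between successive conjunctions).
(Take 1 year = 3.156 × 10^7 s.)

Convert to SI: T₁ = 1.036e-06 years = 32.6962 s; T₂ = 0.046 years = 1.45176e+06 s.
T_syn = |T₁ · T₂ / (T₁ − T₂)|.
T_syn = |32.6962 · 1.45176e+06 / (32.6962 − 1.45176e+06)| s ≈ 32.7 s = 1.036e-06 years.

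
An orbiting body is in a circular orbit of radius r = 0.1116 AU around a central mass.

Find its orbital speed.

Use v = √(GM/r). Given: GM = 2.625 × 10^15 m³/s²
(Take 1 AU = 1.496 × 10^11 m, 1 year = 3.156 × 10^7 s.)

Convert to SI: r = 0.1116 AU = 1.66954e+10 m.
For a circular orbit, gravity supplies the centripetal force, so v = √(GM / r).
v = √(2.625e+15 / 1.66954e+10) m/s ≈ 396.5 m/s = 0.08365 AU/year.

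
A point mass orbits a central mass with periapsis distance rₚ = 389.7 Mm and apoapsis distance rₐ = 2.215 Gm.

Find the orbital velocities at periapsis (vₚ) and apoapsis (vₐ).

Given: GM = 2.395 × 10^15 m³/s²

Convert to SI: rₚ = 389.7 Mm = 3.897e+08 m; rₐ = 2.215 Gm = 2.215e+09 m.
Use the vis-viva equation v² = GM(2/r − 1/a) with a = (rₚ + rₐ)/2 = (3.897e+08 + 2.215e+09)/2 = 1.30235e+09 m.
vₚ = √(GM · (2/rₚ − 1/a)) = √(2.395e+15 · (2/3.897e+08 − 1/1.30235e+09)) m/s ≈ 3233 m/s = 3.233 km/s.
vₐ = √(GM · (2/rₐ − 1/a)) = √(2.395e+15 · (2/2.215e+09 − 1/1.30235e+09)) m/s ≈ 568.8 m/s = 568.8 m/s.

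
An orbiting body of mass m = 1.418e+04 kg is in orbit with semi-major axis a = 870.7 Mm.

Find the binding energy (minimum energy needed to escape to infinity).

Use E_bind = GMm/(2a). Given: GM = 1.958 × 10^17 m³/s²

Convert to SI: a = 870.7 Mm = 8.707e+08 m.
Total orbital energy is E = −GMm/(2a); binding energy is E_bind = −E = GMm/(2a).
E_bind = 1.958e+17 · 1.418e+04 / (2 · 8.707e+08) J ≈ 1.594e+12 J = 1.594 TJ.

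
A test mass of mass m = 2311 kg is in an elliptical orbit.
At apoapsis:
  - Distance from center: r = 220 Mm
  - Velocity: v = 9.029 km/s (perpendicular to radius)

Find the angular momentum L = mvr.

Convert to SI: r = 220 Mm = 2.2e+08 m; v = 9.029 km/s = 9029 m/s.
Since v is perpendicular to r, L = m · v · r.
L = 2311 · 9029 · 2.2e+08 kg·m²/s ≈ 4.591e+15 kg·m²/s.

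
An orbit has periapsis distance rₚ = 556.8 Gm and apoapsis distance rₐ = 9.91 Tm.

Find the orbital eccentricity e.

Convert to SI: rₚ = 556.8 Gm = 5.568e+11 m; rₐ = 9.91 Tm = 9.91e+12 m.
e = (rₐ − rₚ) / (rₐ + rₚ).
e = (9.91e+12 − 5.568e+11) / (9.91e+12 + 5.568e+11) = 9.3532e+12 / 1.04668e+13 ≈ 0.8936.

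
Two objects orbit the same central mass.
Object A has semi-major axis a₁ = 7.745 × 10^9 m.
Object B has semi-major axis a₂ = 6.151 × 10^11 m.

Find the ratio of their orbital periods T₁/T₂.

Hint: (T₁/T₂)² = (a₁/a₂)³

From Kepler's third law, (T₁/T₂)² = (a₁/a₂)³, so T₁/T₂ = (a₁/a₂)^(3/2).
a₁/a₂ = 7.745e+09 / 6.151e+11 = 0.0125914.
T₁/T₂ = (0.0125914)^(3/2) ≈ 0.001413.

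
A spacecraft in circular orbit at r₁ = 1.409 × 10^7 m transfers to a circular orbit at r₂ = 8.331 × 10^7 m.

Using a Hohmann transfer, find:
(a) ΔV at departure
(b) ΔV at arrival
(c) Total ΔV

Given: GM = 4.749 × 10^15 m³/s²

Transfer semi-major axis: a_t = (r₁ + r₂)/2 = (1.409e+07 + 8.331e+07)/2 = 4.87e+07 m.
Circular speeds: v₁ = √(GM/r₁) = 18358.9 m/s, v₂ = √(GM/r₂) = 7550.1 m/s.
Transfer speeds (vis-viva v² = GM(2/r − 1/a_t)): v₁ᵗ = 24012.1 m/s, v₂ᵗ = 4061.1 m/s.
(a) ΔV₁ = |v₁ᵗ − v₁| ≈ 5653 m/s = 5.653 km/s.
(b) ΔV₂ = |v₂ − v₂ᵗ| ≈ 3489 m/s = 3.489 km/s.
(c) ΔV_total = ΔV₁ + ΔV₂ ≈ 9142 m/s = 9.142 km/s.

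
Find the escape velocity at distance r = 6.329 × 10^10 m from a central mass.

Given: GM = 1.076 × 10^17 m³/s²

Escape velocity comes from setting total energy to zero: ½v² − GM/r = 0 ⇒ v_esc = √(2GM / r).
v_esc = √(2 · 1.076e+17 / 6.329e+10) m/s ≈ 1844 m/s = 1.844 km/s.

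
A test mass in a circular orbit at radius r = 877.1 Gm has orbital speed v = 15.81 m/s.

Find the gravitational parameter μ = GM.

Convert to SI: r = 877.1 Gm = 8.771e+11 m.
For a circular orbit v² = GM/r, so GM = v² · r.
GM = (15.81)² · 8.771e+11 m³/s² ≈ 2.192e+14 m³/s² = 2.192 × 10^14 m³/s².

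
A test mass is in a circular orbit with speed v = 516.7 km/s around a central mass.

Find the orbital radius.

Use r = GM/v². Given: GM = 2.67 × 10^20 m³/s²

Convert to SI: v = 516.7 km/s = 516700 m/s.
For a circular orbit, v² = GM / r, so r = GM / v².
r = 2.67e+20 / (516700)² m ≈ 1e+09 m = 1 Gm.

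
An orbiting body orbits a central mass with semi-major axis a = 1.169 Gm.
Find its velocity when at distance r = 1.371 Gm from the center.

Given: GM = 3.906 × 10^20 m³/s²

Convert to SI: a = 1.169 Gm = 1.169e+09 m; r = 1.371 Gm = 1.371e+09 m.
Vis-viva: v = √(GM · (2/r − 1/a)).
2/r − 1/a = 2/1.371e+09 − 1/1.169e+09 = 6.03357e-10 m⁻¹.
v = √(3.906e+20 · 6.03357e-10) m/s ≈ 4.855e+05 m/s = 485.5 km/s.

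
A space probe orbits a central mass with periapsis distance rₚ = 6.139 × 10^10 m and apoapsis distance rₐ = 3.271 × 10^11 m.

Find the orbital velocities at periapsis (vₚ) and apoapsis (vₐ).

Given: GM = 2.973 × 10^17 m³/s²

Use the vis-viva equation v² = GM(2/r − 1/a) with a = (rₚ + rₐ)/2 = (6.139e+10 + 3.271e+11)/2 = 1.94245e+11 m.
vₚ = √(GM · (2/rₚ − 1/a)) = √(2.973e+17 · (2/6.139e+10 − 1/1.94245e+11)) m/s ≈ 2856 m/s = 2.856 km/s.
vₐ = √(GM · (2/rₐ − 1/a)) = √(2.973e+17 · (2/3.271e+11 − 1/1.94245e+11)) m/s ≈ 536 m/s = 536 m/s.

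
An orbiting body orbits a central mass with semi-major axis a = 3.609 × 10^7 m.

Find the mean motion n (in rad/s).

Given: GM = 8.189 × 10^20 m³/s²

n = √(GM / a³).
n = √(8.189e+20 / (3.609e+07)³) rad/s ≈ 0.132 rad/s.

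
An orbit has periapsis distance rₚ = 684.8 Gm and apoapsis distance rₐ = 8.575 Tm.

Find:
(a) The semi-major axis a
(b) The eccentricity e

Convert to SI: rₚ = 684.8 Gm = 6.848e+11 m; rₐ = 8.575 Tm = 8.575e+12 m.
(a) a = (rₚ + rₐ) / 2 = (6.848e+11 + 8.575e+12) / 2 ≈ 4.63e+12 m = 4.63 Tm.
(b) e = (rₐ − rₚ) / (rₐ + rₚ) = (8.575e+12 − 6.848e+11) / (8.575e+12 + 6.848e+11) ≈ 0.8521.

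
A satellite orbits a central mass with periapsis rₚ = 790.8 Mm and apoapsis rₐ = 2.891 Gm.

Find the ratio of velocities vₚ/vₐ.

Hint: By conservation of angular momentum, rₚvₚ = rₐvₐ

Convert to SI: rₚ = 790.8 Mm = 7.908e+08 m; rₐ = 2.891 Gm = 2.891e+09 m.
Conservation of angular momentum gives rₚvₚ = rₐvₐ, so vₚ/vₐ = rₐ/rₚ.
vₚ/vₐ = 2.891e+09 / 7.908e+08 ≈ 3.656.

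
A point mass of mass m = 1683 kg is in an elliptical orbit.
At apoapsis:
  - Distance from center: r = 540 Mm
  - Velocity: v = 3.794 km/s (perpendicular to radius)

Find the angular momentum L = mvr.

Convert to SI: r = 540 Mm = 5.4e+08 m; v = 3.794 km/s = 3794 m/s.
Since v is perpendicular to r, L = m · v · r.
L = 1683 · 3794 · 5.4e+08 kg·m²/s ≈ 3.448e+15 kg·m²/s.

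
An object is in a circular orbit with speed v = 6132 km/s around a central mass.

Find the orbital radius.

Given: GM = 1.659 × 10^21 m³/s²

Convert to SI: v = 6132 km/s = 6.132e+06 m/s.
For a circular orbit, v² = GM / r, so r = GM / v².
r = 1.659e+21 / (6.132e+06)² m ≈ 4.412e+07 m = 44.12 Mm.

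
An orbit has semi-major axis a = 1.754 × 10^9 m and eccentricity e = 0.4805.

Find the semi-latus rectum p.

p = a (1 − e²).
p = 1.754e+09 · (1 − (0.4805)²) = 1.754e+09 · 0.76912 ≈ 1.349e+09 m = 1.349 × 10^9 m.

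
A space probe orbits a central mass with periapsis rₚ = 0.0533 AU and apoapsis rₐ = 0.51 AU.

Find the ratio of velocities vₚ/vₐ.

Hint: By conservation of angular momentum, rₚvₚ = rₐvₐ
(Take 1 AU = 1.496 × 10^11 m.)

Convert to SI: rₚ = 0.0533 AU = 7.97368e+09 m; rₐ = 0.51 AU = 7.6296e+10 m.
Conservation of angular momentum gives rₚvₚ = rₐvₐ, so vₚ/vₐ = rₐ/rₚ.
vₚ/vₐ = 7.6296e+10 / 7.97368e+09 ≈ 9.568.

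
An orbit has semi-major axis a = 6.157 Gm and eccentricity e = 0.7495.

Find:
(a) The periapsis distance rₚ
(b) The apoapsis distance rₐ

Convert to SI: a = 6.157 Gm = 6.157e+09 m.
(a) rₚ = a(1 − e) = 6.157e+09 · (1 − 0.7495) = 6.157e+09 · 0.2505 ≈ 1.542e+09 m = 1.542 Gm.
(b) rₐ = a(1 + e) = 6.157e+09 · (1 + 0.7495) = 6.157e+09 · 1.7495 ≈ 1.077e+10 m = 10.77 Gm.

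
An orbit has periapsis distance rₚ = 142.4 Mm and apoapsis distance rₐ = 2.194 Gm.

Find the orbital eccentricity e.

Convert to SI: rₚ = 142.4 Mm = 1.424e+08 m; rₐ = 2.194 Gm = 2.194e+09 m.
e = (rₐ − rₚ) / (rₐ + rₚ).
e = (2.194e+09 − 1.424e+08) / (2.194e+09 + 1.424e+08) = 2.0516e+09 / 2.3364e+09 ≈ 0.8781.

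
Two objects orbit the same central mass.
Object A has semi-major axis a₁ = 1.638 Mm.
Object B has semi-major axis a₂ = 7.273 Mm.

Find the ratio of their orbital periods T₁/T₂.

Convert to SI: a₁ = 1.638 Mm = 1.638e+06 m; a₂ = 7.273 Mm = 7.273e+06 m.
From Kepler's third law, (T₁/T₂)² = (a₁/a₂)³, so T₁/T₂ = (a₁/a₂)^(3/2).
a₁/a₂ = 1.638e+06 / 7.273e+06 = 0.225217.
T₁/T₂ = (0.225217)^(3/2) ≈ 0.1069.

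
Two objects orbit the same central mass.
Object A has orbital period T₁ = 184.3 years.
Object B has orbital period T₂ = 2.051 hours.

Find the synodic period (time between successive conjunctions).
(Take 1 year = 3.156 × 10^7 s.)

Convert to SI: T₁ = 184.3 years = 5.81651e+09 s; T₂ = 2.051 hours = 7383.6 s.
T_syn = |T₁ · T₂ / (T₁ − T₂)|.
T_syn = |5.81651e+09 · 7383.6 / (5.81651e+09 − 7383.6)| s ≈ 7384 s = 2.051 hours.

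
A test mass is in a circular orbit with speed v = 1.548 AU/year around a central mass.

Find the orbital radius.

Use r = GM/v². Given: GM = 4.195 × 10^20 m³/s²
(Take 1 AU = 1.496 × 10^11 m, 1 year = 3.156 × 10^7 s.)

Convert to SI: v = 1.548 AU/year = 7337.79 m/s.
For a circular orbit, v² = GM / r, so r = GM / v².
r = 4.195e+20 / (7337.79)² m ≈ 7.791e+12 m = 52.08 AU.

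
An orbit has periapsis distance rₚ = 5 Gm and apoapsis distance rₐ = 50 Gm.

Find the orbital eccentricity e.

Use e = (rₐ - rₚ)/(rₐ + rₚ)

Convert to SI: rₚ = 5 Gm = 5e+09 m; rₐ = 50 Gm = 5e+10 m.
e = (rₐ − rₚ) / (rₐ + rₚ).
e = (5e+10 − 5e+09) / (5e+10 + 5e+09) = 4.5e+10 / 5.5e+10 ≈ 0.8182.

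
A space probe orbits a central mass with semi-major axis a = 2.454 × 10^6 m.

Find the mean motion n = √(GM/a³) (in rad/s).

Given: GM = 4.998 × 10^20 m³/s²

n = √(GM / a³).
n = √(4.998e+20 / (2.454e+06)³) rad/s ≈ 5.815 rad/s.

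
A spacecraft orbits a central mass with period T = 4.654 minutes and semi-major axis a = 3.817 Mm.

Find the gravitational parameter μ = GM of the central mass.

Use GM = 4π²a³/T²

Convert to SI: T = 4.654 minutes = 279.24 s; a = 3.817 Mm = 3.817e+06 m.
GM = 4π² · a³ / T².
GM = 4π² · (3.817e+06)³ / (279.24)² m³/s² ≈ 2.816e+16 m³/s² = 2.816 × 10^16 m³/s².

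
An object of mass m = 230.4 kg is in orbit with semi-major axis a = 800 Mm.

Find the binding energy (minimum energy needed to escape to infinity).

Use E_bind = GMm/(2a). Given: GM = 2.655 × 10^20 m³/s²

Convert to SI: a = 800 Mm = 8e+08 m.
Total orbital energy is E = −GMm/(2a); binding energy is E_bind = −E = GMm/(2a).
E_bind = 2.655e+20 · 230.4 / (2 · 8e+08) J ≈ 3.823e+13 J = 38.23 TJ.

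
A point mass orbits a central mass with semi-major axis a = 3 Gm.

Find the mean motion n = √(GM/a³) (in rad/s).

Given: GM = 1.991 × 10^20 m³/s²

Convert to SI: a = 3 Gm = 3e+09 m.
n = √(GM / a³).
n = √(1.991e+20 / (3e+09)³) rad/s ≈ 8.587e-05 rad/s.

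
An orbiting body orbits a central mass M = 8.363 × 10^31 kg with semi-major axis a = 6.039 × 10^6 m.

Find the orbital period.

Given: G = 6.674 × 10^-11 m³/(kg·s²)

GM = G · M = 6.674e-11 · 8.363e+31 = 5.58147e+21 m³/s².
Kepler's third law: T = 2π √(a³ / GM).
Substituting a = 6.039e+06 m and GM = 5.58147e+21 m³/s²:
T = 2π √((6.039e+06)³ / 5.58147e+21) s
T ≈ 1.248 s = 1.248 seconds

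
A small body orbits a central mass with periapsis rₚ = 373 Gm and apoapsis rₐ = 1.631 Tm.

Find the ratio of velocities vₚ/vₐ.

Convert to SI: rₚ = 373 Gm = 3.73e+11 m; rₐ = 1.631 Tm = 1.631e+12 m.
Conservation of angular momentum gives rₚvₚ = rₐvₐ, so vₚ/vₐ = rₐ/rₚ.
vₚ/vₐ = 1.631e+12 / 3.73e+11 ≈ 4.373.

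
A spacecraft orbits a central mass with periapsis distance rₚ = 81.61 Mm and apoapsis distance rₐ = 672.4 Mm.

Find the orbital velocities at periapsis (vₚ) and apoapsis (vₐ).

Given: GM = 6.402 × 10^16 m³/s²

Convert to SI: rₚ = 81.61 Mm = 8.161e+07 m; rₐ = 672.4 Mm = 6.724e+08 m.
Use the vis-viva equation v² = GM(2/r − 1/a) with a = (rₚ + rₐ)/2 = (8.161e+07 + 6.724e+08)/2 = 3.77005e+08 m.
vₚ = √(GM · (2/rₚ − 1/a)) = √(6.402e+16 · (2/8.161e+07 − 1/3.77005e+08)) m/s ≈ 3.74e+04 m/s = 37.4 km/s.
vₐ = √(GM · (2/rₐ − 1/a)) = √(6.402e+16 · (2/6.724e+08 − 1/3.77005e+08)) m/s ≈ 4540 m/s = 4.54 km/s.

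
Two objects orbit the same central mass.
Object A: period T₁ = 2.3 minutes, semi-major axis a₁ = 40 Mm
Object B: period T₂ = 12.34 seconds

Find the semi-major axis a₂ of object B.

Convert to SI: T₁ = 2.3 minutes = 138 s; a₁ = 40 Mm = 4e+07 m.
Kepler's third law: (T₁/T₂)² = (a₁/a₂)³ ⇒ a₂ = a₁ · (T₂/T₁)^(2/3).
T₂/T₁ = 12.34 / 138 = 0.0894203.
a₂ = 4e+07 · (0.0894203)^(2/3) m ≈ 7.999e+06 m = 7.999 Mm.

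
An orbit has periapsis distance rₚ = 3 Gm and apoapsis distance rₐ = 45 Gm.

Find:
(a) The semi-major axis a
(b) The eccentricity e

Convert to SI: rₚ = 3 Gm = 3e+09 m; rₐ = 45 Gm = 4.5e+10 m.
(a) a = (rₚ + rₐ) / 2 = (3e+09 + 4.5e+10) / 2 ≈ 2.4e+10 m = 24 Gm.
(b) e = (rₐ − rₚ) / (rₐ + rₚ) = (4.5e+10 − 3e+09) / (4.5e+10 + 3e+09) ≈ 0.875.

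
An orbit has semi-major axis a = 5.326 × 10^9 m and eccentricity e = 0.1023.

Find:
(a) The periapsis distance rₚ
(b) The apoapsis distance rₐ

(a) rₚ = a(1 − e) = 5.326e+09 · (1 − 0.1023) = 5.326e+09 · 0.8977 ≈ 4.781e+09 m = 4.781 × 10^9 m.
(b) rₐ = a(1 + e) = 5.326e+09 · (1 + 0.1023) = 5.326e+09 · 1.1023 ≈ 5.871e+09 m = 5.871 × 10^9 m.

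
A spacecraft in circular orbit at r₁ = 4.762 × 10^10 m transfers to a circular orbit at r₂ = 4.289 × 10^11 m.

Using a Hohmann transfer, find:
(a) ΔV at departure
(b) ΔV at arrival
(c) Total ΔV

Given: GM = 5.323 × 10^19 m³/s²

Transfer semi-major axis: a_t = (r₁ + r₂)/2 = (4.762e+10 + 4.289e+11)/2 = 2.3826e+11 m.
Circular speeds: v₁ = √(GM/r₁) = 33433.6 m/s, v₂ = √(GM/r₂) = 11140.4 m/s.
Transfer speeds (vis-viva v² = GM(2/r − 1/a_t)): v₁ᵗ = 44857.6 m/s, v₂ᵗ = 4980.46 m/s.
(a) ΔV₁ = |v₁ᵗ − v₁| ≈ 1.142e+04 m/s = 11.42 km/s.
(b) ΔV₂ = |v₂ − v₂ᵗ| ≈ 6160 m/s = 6.16 km/s.
(c) ΔV_total = ΔV₁ + ΔV₂ ≈ 1.758e+04 m/s = 17.58 km/s.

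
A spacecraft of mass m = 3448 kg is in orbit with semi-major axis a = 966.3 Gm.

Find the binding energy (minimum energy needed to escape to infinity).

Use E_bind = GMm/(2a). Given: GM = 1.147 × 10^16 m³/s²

Convert to SI: a = 966.3 Gm = 9.663e+11 m.
Total orbital energy is E = −GMm/(2a); binding energy is E_bind = −E = GMm/(2a).
E_bind = 1.147e+16 · 3448 / (2 · 9.663e+11) J ≈ 2.046e+07 J = 20.46 MJ.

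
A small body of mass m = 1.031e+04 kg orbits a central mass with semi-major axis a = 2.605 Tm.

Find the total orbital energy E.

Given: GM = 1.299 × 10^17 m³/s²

Convert to SI: a = 2.605 Tm = 2.605e+12 m.
E = −GMm / (2a).
E = −1.299e+17 · 1.031e+04 / (2 · 2.605e+12) J ≈ -2.571e+08 J = -257.1 MJ.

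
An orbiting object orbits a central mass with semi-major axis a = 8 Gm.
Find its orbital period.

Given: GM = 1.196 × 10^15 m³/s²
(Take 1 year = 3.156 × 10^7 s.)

Convert to SI: a = 8 Gm = 8e+09 m.
Kepler's third law: T = 2π √(a³ / GM).
Substituting a = 8e+09 m and GM = 1.196e+15 m³/s²:
T = 2π √((8e+09)³ / 1.196e+15) s
T ≈ 1.3e+08 s = 4.119 years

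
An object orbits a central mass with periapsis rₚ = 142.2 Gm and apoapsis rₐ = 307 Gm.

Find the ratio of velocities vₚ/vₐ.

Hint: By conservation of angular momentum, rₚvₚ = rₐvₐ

Convert to SI: rₚ = 142.2 Gm = 1.422e+11 m; rₐ = 307 Gm = 3.07e+11 m.
Conservation of angular momentum gives rₚvₚ = rₐvₐ, so vₚ/vₐ = rₐ/rₚ.
vₚ/vₐ = 3.07e+11 / 1.422e+11 ≈ 2.159.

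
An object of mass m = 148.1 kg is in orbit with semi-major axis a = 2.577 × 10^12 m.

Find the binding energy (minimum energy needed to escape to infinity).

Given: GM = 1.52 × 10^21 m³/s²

Total orbital energy is E = −GMm/(2a); binding energy is E_bind = −E = GMm/(2a).
E_bind = 1.52e+21 · 148.1 / (2 · 2.577e+12) J ≈ 4.368e+10 J = 43.68 GJ.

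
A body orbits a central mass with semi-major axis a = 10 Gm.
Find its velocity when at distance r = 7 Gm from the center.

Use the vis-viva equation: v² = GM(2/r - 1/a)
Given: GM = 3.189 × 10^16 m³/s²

Convert to SI: a = 10 Gm = 1e+10 m; r = 7 Gm = 7e+09 m.
Vis-viva: v = √(GM · (2/r − 1/a)).
2/r − 1/a = 2/7e+09 − 1/1e+10 = 1.85714e-10 m⁻¹.
v = √(3.189e+16 · 1.85714e-10) m/s ≈ 2434 m/s = 2.434 km/s.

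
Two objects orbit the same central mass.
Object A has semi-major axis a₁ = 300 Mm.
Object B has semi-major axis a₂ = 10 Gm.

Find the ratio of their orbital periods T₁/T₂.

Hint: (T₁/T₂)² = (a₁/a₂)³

Convert to SI: a₁ = 300 Mm = 3e+08 m; a₂ = 10 Gm = 1e+10 m.
From Kepler's third law, (T₁/T₂)² = (a₁/a₂)³, so T₁/T₂ = (a₁/a₂)^(3/2).
a₁/a₂ = 3e+08 / 1e+10 = 0.03.
T₁/T₂ = (0.03)^(3/2) ≈ 0.005196.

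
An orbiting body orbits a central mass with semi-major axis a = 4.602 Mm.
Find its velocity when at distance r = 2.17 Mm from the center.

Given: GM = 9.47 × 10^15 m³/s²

Convert to SI: a = 4.602 Mm = 4.602e+06 m; r = 2.17 Mm = 2.17e+06 m.
Vis-viva: v = √(GM · (2/r − 1/a)).
2/r − 1/a = 2/2.17e+06 − 1/4.602e+06 = 7.04362e-07 m⁻¹.
v = √(9.47e+15 · 7.04362e-07) m/s ≈ 8.167e+04 m/s = 81.67 km/s.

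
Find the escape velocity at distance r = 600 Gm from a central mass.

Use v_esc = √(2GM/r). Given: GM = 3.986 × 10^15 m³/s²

Convert to SI: r = 600 Gm = 6e+11 m.
Escape velocity comes from setting total energy to zero: ½v² − GM/r = 0 ⇒ v_esc = √(2GM / r).
v_esc = √(2 · 3.986e+15 / 6e+11) m/s ≈ 115.3 m/s = 115.3 m/s.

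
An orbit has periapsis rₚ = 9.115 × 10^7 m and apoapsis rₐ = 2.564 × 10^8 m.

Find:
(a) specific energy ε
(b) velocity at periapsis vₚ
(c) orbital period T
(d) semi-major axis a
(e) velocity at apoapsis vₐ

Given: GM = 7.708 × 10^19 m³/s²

(a) With a = (rₚ + rₐ)/2 = 1.73775e+08 m, ε = −GM/(2a) = −7.708e+19/(2 · 1.73775e+08) J/kg ≈ -2.218e+11 J/kg
(b) With a = (rₚ + rₐ)/2 = 1.73775e+08 m, vₚ = √(GM (2/rₚ − 1/a)) = √(7.708e+19 · (2/9.115e+07 − 1/1.73775e+08)) m/s ≈ 1.117e+06 m/s
(c) With a = (rₚ + rₐ)/2 = 1.73775e+08 m, T = 2π √(a³/GM) = 2π √((1.73775e+08)³/7.708e+19) s ≈ 1639 s
(d) a = (rₚ + rₐ)/2 = (9.115e+07 + 2.564e+08)/2 ≈ 1.738e+08 m
(e) With a = (rₚ + rₐ)/2 = 1.73775e+08 m, vₐ = √(GM (2/rₐ − 1/a)) = √(7.708e+19 · (2/2.564e+08 − 1/1.73775e+08)) m/s ≈ 3.971e+05 m/s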